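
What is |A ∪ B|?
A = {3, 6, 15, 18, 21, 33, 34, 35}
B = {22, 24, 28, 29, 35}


Set A = {3, 6, 15, 18, 21, 33, 34, 35}, |A| = 8
Set B = {22, 24, 28, 29, 35}, |B| = 5
A ∩ B = {35}, |A ∩ B| = 1
|A ∪ B| = |A| + |B| - |A ∩ B| = 8 + 5 - 1 = 12

12


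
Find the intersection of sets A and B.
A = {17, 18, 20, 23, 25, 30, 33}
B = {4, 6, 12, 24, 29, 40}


Set A = {17, 18, 20, 23, 25, 30, 33}
Set B = {4, 6, 12, 24, 29, 40}
A ∩ B includes only elements in both sets.
Check each element of A against B:
17 ✗, 18 ✗, 20 ✗, 23 ✗, 25 ✗, 30 ✗, 33 ✗
A ∩ B = {}

{}


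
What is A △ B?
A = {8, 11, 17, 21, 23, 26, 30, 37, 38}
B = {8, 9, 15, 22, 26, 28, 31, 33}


Set A = {8, 11, 17, 21, 23, 26, 30, 37, 38}
Set B = {8, 9, 15, 22, 26, 28, 31, 33}
A △ B = (A \ B) ∪ (B \ A)
Elements in A but not B: {11, 17, 21, 23, 30, 37, 38}
Elements in B but not A: {9, 15, 22, 28, 31, 33}
A △ B = {9, 11, 15, 17, 21, 22, 23, 28, 30, 31, 33, 37, 38}

{9, 11, 15, 17, 21, 22, 23, 28, 30, 31, 33, 37, 38}


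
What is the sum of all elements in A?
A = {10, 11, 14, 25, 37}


Set A = {10, 11, 14, 25, 37}
Sum = 10 + 11 + 14 + 25 + 37 = 97

97


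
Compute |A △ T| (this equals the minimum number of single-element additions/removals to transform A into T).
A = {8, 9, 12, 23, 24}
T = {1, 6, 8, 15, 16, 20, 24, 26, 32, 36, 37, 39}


Set A = {8, 9, 12, 23, 24}
Set T = {1, 6, 8, 15, 16, 20, 24, 26, 32, 36, 37, 39}
Elements to remove from A (in A, not in T): {9, 12, 23} → 3 removals
Elements to add to A (in T, not in A): {1, 6, 15, 16, 20, 26, 32, 36, 37, 39} → 10 additions
Total edits = 3 + 10 = 13

13


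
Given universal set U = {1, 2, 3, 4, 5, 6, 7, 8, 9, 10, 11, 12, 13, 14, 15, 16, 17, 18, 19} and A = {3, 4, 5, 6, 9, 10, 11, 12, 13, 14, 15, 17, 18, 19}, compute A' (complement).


Universal set U = {1, 2, 3, 4, 5, 6, 7, 8, 9, 10, 11, 12, 13, 14, 15, 16, 17, 18, 19}
Set A = {3, 4, 5, 6, 9, 10, 11, 12, 13, 14, 15, 17, 18, 19}
A' = U \ A = elements in U but not in A
Checking each element of U:
1 (not in A, include), 2 (not in A, include), 3 (in A, exclude), 4 (in A, exclude), 5 (in A, exclude), 6 (in A, exclude), 7 (not in A, include), 8 (not in A, include), 9 (in A, exclude), 10 (in A, exclude), 11 (in A, exclude), 12 (in A, exclude), 13 (in A, exclude), 14 (in A, exclude), 15 (in A, exclude), 16 (not in A, include), 17 (in A, exclude), 18 (in A, exclude), 19 (in A, exclude)
A' = {1, 2, 7, 8, 16}

{1, 2, 7, 8, 16}


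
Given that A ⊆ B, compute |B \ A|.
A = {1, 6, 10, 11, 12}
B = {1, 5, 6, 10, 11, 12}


Set A = {1, 6, 10, 11, 12}, |A| = 5
Set B = {1, 5, 6, 10, 11, 12}, |B| = 6
Since A ⊆ B: B \ A = {5}
|B| - |A| = 6 - 5 = 1

1


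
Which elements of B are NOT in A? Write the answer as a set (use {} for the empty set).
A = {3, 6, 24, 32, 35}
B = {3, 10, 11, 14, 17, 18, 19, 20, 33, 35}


Set A = {3, 6, 24, 32, 35}
Set B = {3, 10, 11, 14, 17, 18, 19, 20, 33, 35}
Check each element of B against A:
3 ∈ A, 10 ∉ A (include), 11 ∉ A (include), 14 ∉ A (include), 17 ∉ A (include), 18 ∉ A (include), 19 ∉ A (include), 20 ∉ A (include), 33 ∉ A (include), 35 ∈ A
Elements of B not in A: {10, 11, 14, 17, 18, 19, 20, 33}

{10, 11, 14, 17, 18, 19, 20, 33}


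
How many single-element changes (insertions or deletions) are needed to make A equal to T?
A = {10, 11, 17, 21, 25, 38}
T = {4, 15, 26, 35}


Set A = {10, 11, 17, 21, 25, 38}
Set T = {4, 15, 26, 35}
Elements to remove from A (in A, not in T): {10, 11, 17, 21, 25, 38} → 6 removals
Elements to add to A (in T, not in A): {4, 15, 26, 35} → 4 additions
Total edits = 6 + 4 = 10

10


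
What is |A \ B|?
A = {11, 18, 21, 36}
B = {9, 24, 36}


Set A = {11, 18, 21, 36}
Set B = {9, 24, 36}
A \ B = {11, 18, 21}
|A \ B| = 3

3


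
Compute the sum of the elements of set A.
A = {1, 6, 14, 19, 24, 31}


Set A = {1, 6, 14, 19, 24, 31}
Sum = 1 + 6 + 14 + 19 + 24 + 31 = 95

95


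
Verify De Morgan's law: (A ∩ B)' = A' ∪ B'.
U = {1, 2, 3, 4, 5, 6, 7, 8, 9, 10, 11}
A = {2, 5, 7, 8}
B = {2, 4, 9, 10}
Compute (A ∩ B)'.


U = {1, 2, 3, 4, 5, 6, 7, 8, 9, 10, 11}
A = {2, 5, 7, 8}, B = {2, 4, 9, 10}
A ∩ B = {2}
(A ∩ B)' = U \ (A ∩ B) = {1, 3, 4, 5, 6, 7, 8, 9, 10, 11}
Verification via A' ∪ B': A' = {1, 3, 4, 6, 9, 10, 11}, B' = {1, 3, 5, 6, 7, 8, 11}
A' ∪ B' = {1, 3, 4, 5, 6, 7, 8, 9, 10, 11} ✓

{1, 3, 4, 5, 6, 7, 8, 9, 10, 11}


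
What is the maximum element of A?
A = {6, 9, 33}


Set A = {6, 9, 33}
Elements in ascending order: 6, 9, 33
The largest element is 33.

33


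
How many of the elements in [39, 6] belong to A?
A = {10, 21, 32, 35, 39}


Set A = {10, 21, 32, 35, 39}
Candidates: [39, 6]
Check each candidate:
39 ∈ A, 6 ∉ A
Count of candidates in A: 1

1


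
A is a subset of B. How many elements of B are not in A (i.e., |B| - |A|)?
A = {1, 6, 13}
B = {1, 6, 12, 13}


Set A = {1, 6, 13}, |A| = 3
Set B = {1, 6, 12, 13}, |B| = 4
Since A ⊆ B: B \ A = {12}
|B| - |A| = 4 - 3 = 1

1


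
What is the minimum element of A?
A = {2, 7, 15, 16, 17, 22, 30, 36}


Set A = {2, 7, 15, 16, 17, 22, 30, 36}
Elements in ascending order: 2, 7, 15, 16, 17, 22, 30, 36
The smallest element is 2.

2


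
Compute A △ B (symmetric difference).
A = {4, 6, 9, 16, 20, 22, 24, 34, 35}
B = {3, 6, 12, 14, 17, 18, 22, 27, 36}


Set A = {4, 6, 9, 16, 20, 22, 24, 34, 35}
Set B = {3, 6, 12, 14, 17, 18, 22, 27, 36}
A △ B = (A \ B) ∪ (B \ A)
Elements in A but not B: {4, 9, 16, 20, 24, 34, 35}
Elements in B but not A: {3, 12, 14, 17, 18, 27, 36}
A △ B = {3, 4, 9, 12, 14, 16, 17, 18, 20, 24, 27, 34, 35, 36}

{3, 4, 9, 12, 14, 16, 17, 18, 20, 24, 27, 34, 35, 36}


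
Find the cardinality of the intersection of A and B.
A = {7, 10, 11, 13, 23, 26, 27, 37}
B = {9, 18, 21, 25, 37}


Set A = {7, 10, 11, 13, 23, 26, 27, 37}
Set B = {9, 18, 21, 25, 37}
A ∩ B = {37}
|A ∩ B| = 1

1


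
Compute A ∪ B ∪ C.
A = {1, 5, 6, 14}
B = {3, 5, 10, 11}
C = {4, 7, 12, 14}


Set A = {1, 5, 6, 14}
Set B = {3, 5, 10, 11}
Set C = {4, 7, 12, 14}
First, A ∪ B = {1, 3, 5, 6, 10, 11, 14}
Then, (A ∪ B) ∪ C = {1, 3, 4, 5, 6, 7, 10, 11, 12, 14}

{1, 3, 4, 5, 6, 7, 10, 11, 12, 14}


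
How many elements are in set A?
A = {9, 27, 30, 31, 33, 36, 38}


Set A = {9, 27, 30, 31, 33, 36, 38}
Listing elements: 9, 27, 30, 31, 33, 36, 38
Counting: 7 elements
|A| = 7

7


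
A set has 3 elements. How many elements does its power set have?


The set has 3 elements.
The power set contains all possible subsets.
|P(A)| = 2^|A| = 2^3 = 8

8


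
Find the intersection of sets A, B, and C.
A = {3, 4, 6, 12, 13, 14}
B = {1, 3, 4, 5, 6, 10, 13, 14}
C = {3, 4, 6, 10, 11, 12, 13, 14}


Set A = {3, 4, 6, 12, 13, 14}
Set B = {1, 3, 4, 5, 6, 10, 13, 14}
Set C = {3, 4, 6, 10, 11, 12, 13, 14}
First, A ∩ B = {3, 4, 6, 13, 14}
Then, (A ∩ B) ∩ C = {3, 4, 6, 13, 14}

{3, 4, 6, 13, 14}


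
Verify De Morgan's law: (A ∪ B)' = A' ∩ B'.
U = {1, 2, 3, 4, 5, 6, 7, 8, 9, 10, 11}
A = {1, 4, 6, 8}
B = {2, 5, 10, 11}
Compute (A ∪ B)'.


U = {1, 2, 3, 4, 5, 6, 7, 8, 9, 10, 11}
A = {1, 4, 6, 8}, B = {2, 5, 10, 11}
A ∪ B = {1, 2, 4, 5, 6, 8, 10, 11}
(A ∪ B)' = U \ (A ∪ B) = {3, 7, 9}
Verification via A' ∩ B': A' = {2, 3, 5, 7, 9, 10, 11}, B' = {1, 3, 4, 6, 7, 8, 9}
A' ∩ B' = {3, 7, 9} ✓

{3, 7, 9}


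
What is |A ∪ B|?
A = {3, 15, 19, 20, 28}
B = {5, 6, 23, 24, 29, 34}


Set A = {3, 15, 19, 20, 28}, |A| = 5
Set B = {5, 6, 23, 24, 29, 34}, |B| = 6
A ∩ B = {}, |A ∩ B| = 0
|A ∪ B| = |A| + |B| - |A ∩ B| = 5 + 6 - 0 = 11

11


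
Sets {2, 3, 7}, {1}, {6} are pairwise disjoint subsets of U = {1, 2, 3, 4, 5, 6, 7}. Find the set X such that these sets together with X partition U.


U = {1, 2, 3, 4, 5, 6, 7}
Shown blocks: {2, 3, 7}, {1}, {6}
A partition's blocks are pairwise disjoint and cover U, so the missing block = U \ (union of shown blocks).
Union of shown blocks: {1, 2, 3, 6, 7}
Missing block = U \ (union) = {4, 5}

{4, 5}


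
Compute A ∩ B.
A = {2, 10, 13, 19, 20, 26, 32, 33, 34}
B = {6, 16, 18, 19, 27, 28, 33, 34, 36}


Set A = {2, 10, 13, 19, 20, 26, 32, 33, 34}
Set B = {6, 16, 18, 19, 27, 28, 33, 34, 36}
A ∩ B includes only elements in both sets.
Check each element of A against B:
2 ✗, 10 ✗, 13 ✗, 19 ✓, 20 ✗, 26 ✗, 32 ✗, 33 ✓, 34 ✓
A ∩ B = {19, 33, 34}

{19, 33, 34}


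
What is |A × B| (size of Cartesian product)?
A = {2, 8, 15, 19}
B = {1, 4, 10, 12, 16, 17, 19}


Set A = {2, 8, 15, 19} has 4 elements.
Set B = {1, 4, 10, 12, 16, 17, 19} has 7 elements.
|A × B| = |A| × |B| = 4 × 7 = 28

28


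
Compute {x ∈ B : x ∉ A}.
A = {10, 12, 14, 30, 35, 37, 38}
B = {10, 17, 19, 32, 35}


Set A = {10, 12, 14, 30, 35, 37, 38}
Set B = {10, 17, 19, 32, 35}
Check each element of B against A:
10 ∈ A, 17 ∉ A (include), 19 ∉ A (include), 32 ∉ A (include), 35 ∈ A
Elements of B not in A: {17, 19, 32}

{17, 19, 32}


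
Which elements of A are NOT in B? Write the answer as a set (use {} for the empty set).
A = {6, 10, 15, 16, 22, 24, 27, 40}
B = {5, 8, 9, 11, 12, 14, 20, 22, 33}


Set A = {6, 10, 15, 16, 22, 24, 27, 40}
Set B = {5, 8, 9, 11, 12, 14, 20, 22, 33}
Check each element of A against B:
6 ∉ B (include), 10 ∉ B (include), 15 ∉ B (include), 16 ∉ B (include), 22 ∈ B, 24 ∉ B (include), 27 ∉ B (include), 40 ∉ B (include)
Elements of A not in B: {6, 10, 15, 16, 24, 27, 40}

{6, 10, 15, 16, 24, 27, 40}


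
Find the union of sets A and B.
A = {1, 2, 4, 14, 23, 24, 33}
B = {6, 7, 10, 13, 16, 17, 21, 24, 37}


Set A = {1, 2, 4, 14, 23, 24, 33}
Set B = {6, 7, 10, 13, 16, 17, 21, 24, 37}
A ∪ B includes all elements in either set.
Elements from A: {1, 2, 4, 14, 23, 24, 33}
Elements from B not already included: {6, 7, 10, 13, 16, 17, 21, 37}
A ∪ B = {1, 2, 4, 6, 7, 10, 13, 14, 16, 17, 21, 23, 24, 33, 37}

{1, 2, 4, 6, 7, 10, 13, 14, 16, 17, 21, 23, 24, 33, 37}


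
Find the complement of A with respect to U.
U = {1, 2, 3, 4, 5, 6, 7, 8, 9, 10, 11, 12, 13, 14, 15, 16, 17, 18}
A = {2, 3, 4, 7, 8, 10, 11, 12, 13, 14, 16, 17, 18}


Universal set U = {1, 2, 3, 4, 5, 6, 7, 8, 9, 10, 11, 12, 13, 14, 15, 16, 17, 18}
Set A = {2, 3, 4, 7, 8, 10, 11, 12, 13, 14, 16, 17, 18}
A' = U \ A = elements in U but not in A
Checking each element of U:
1 (not in A, include), 2 (in A, exclude), 3 (in A, exclude), 4 (in A, exclude), 5 (not in A, include), 6 (not in A, include), 7 (in A, exclude), 8 (in A, exclude), 9 (not in A, include), 10 (in A, exclude), 11 (in A, exclude), 12 (in A, exclude), 13 (in A, exclude), 14 (in A, exclude), 15 (not in A, include), 16 (in A, exclude), 17 (in A, exclude), 18 (in A, exclude)
A' = {1, 5, 6, 9, 15}

{1, 5, 6, 9, 15}


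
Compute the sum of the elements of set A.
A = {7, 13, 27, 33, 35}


Set A = {7, 13, 27, 33, 35}
Sum = 7 + 13 + 27 + 33 + 35 = 115

115


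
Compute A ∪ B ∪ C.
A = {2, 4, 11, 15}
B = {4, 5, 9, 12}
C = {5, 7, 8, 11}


Set A = {2, 4, 11, 15}
Set B = {4, 5, 9, 12}
Set C = {5, 7, 8, 11}
First, A ∪ B = {2, 4, 5, 9, 11, 12, 15}
Then, (A ∪ B) ∪ C = {2, 4, 5, 7, 8, 9, 11, 12, 15}

{2, 4, 5, 7, 8, 9, 11, 12, 15}


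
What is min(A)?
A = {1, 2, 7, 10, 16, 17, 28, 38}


Set A = {1, 2, 7, 10, 16, 17, 28, 38}
Elements in ascending order: 1, 2, 7, 10, 16, 17, 28, 38
The smallest element is 1.

1


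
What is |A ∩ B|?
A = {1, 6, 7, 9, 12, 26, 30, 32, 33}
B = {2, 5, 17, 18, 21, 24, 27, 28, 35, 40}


Set A = {1, 6, 7, 9, 12, 26, 30, 32, 33}
Set B = {2, 5, 17, 18, 21, 24, 27, 28, 35, 40}
A ∩ B = {}
|A ∩ B| = 0

0


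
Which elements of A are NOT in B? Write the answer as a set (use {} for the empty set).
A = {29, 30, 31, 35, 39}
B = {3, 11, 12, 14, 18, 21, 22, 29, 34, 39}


Set A = {29, 30, 31, 35, 39}
Set B = {3, 11, 12, 14, 18, 21, 22, 29, 34, 39}
Check each element of A against B:
29 ∈ B, 30 ∉ B (include), 31 ∉ B (include), 35 ∉ B (include), 39 ∈ B
Elements of A not in B: {30, 31, 35}

{30, 31, 35}


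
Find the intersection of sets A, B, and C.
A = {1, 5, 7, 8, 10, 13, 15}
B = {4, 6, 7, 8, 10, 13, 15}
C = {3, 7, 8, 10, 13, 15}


Set A = {1, 5, 7, 8, 10, 13, 15}
Set B = {4, 6, 7, 8, 10, 13, 15}
Set C = {3, 7, 8, 10, 13, 15}
First, A ∩ B = {7, 8, 10, 13, 15}
Then, (A ∩ B) ∩ C = {7, 8, 10, 13, 15}

{7, 8, 10, 13, 15}


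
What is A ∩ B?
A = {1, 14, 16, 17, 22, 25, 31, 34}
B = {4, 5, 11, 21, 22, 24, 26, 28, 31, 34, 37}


Set A = {1, 14, 16, 17, 22, 25, 31, 34}
Set B = {4, 5, 11, 21, 22, 24, 26, 28, 31, 34, 37}
A ∩ B includes only elements in both sets.
Check each element of A against B:
1 ✗, 14 ✗, 16 ✗, 17 ✗, 22 ✓, 25 ✗, 31 ✓, 34 ✓
A ∩ B = {22, 31, 34}

{22, 31, 34}


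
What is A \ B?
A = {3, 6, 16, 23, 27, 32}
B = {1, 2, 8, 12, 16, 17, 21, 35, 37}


Set A = {3, 6, 16, 23, 27, 32}
Set B = {1, 2, 8, 12, 16, 17, 21, 35, 37}
A \ B includes elements in A that are not in B.
Check each element of A:
3 (not in B, keep), 6 (not in B, keep), 16 (in B, remove), 23 (not in B, keep), 27 (not in B, keep), 32 (not in B, keep)
A \ B = {3, 6, 23, 27, 32}

{3, 6, 23, 27, 32}


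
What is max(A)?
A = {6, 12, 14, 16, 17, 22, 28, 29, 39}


Set A = {6, 12, 14, 16, 17, 22, 28, 29, 39}
Elements in ascending order: 6, 12, 14, 16, 17, 22, 28, 29, 39
The largest element is 39.

39


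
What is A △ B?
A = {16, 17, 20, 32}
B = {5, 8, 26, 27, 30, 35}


Set A = {16, 17, 20, 32}
Set B = {5, 8, 26, 27, 30, 35}
A △ B = (A \ B) ∪ (B \ A)
Elements in A but not B: {16, 17, 20, 32}
Elements in B but not A: {5, 8, 26, 27, 30, 35}
A △ B = {5, 8, 16, 17, 20, 26, 27, 30, 32, 35}

{5, 8, 16, 17, 20, 26, 27, 30, 32, 35}


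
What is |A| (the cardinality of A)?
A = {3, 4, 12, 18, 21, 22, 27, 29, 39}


Set A = {3, 4, 12, 18, 21, 22, 27, 29, 39}
Listing elements: 3, 4, 12, 18, 21, 22, 27, 29, 39
Counting: 9 elements
|A| = 9

9


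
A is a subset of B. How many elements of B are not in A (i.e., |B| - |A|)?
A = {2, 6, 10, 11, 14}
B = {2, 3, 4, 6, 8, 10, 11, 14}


Set A = {2, 6, 10, 11, 14}, |A| = 5
Set B = {2, 3, 4, 6, 8, 10, 11, 14}, |B| = 8
Since A ⊆ B: B \ A = {3, 4, 8}
|B| - |A| = 8 - 5 = 3

3


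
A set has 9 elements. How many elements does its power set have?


The set has 9 elements.
The power set contains all possible subsets.
|P(A)| = 2^|A| = 2^9 = 512

512


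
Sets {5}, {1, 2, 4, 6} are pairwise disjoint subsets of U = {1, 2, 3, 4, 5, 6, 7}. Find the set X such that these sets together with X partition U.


U = {1, 2, 3, 4, 5, 6, 7}
Shown blocks: {5}, {1, 2, 4, 6}
A partition's blocks are pairwise disjoint and cover U, so the missing block = U \ (union of shown blocks).
Union of shown blocks: {1, 2, 4, 5, 6}
Missing block = U \ (union) = {3, 7}

{3, 7}


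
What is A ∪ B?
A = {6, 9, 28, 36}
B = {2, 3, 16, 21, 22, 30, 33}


Set A = {6, 9, 28, 36}
Set B = {2, 3, 16, 21, 22, 30, 33}
A ∪ B includes all elements in either set.
Elements from A: {6, 9, 28, 36}
Elements from B not already included: {2, 3, 16, 21, 22, 30, 33}
A ∪ B = {2, 3, 6, 9, 16, 21, 22, 28, 30, 33, 36}

{2, 3, 6, 9, 16, 21, 22, 28, 30, 33, 36}


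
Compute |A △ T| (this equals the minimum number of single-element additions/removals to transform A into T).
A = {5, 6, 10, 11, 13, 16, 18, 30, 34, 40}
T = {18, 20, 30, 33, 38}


Set A = {5, 6, 10, 11, 13, 16, 18, 30, 34, 40}
Set T = {18, 20, 30, 33, 38}
Elements to remove from A (in A, not in T): {5, 6, 10, 11, 13, 16, 34, 40} → 8 removals
Elements to add to A (in T, not in A): {20, 33, 38} → 3 additions
Total edits = 8 + 3 = 11

11


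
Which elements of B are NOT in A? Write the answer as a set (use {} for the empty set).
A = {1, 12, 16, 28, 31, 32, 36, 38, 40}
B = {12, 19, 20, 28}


Set A = {1, 12, 16, 28, 31, 32, 36, 38, 40}
Set B = {12, 19, 20, 28}
Check each element of B against A:
12 ∈ A, 19 ∉ A (include), 20 ∉ A (include), 28 ∈ A
Elements of B not in A: {19, 20}

{19, 20}


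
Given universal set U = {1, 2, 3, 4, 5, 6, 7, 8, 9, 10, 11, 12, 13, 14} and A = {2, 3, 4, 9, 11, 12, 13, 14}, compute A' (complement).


Universal set U = {1, 2, 3, 4, 5, 6, 7, 8, 9, 10, 11, 12, 13, 14}
Set A = {2, 3, 4, 9, 11, 12, 13, 14}
A' = U \ A = elements in U but not in A
Checking each element of U:
1 (not in A, include), 2 (in A, exclude), 3 (in A, exclude), 4 (in A, exclude), 5 (not in A, include), 6 (not in A, include), 7 (not in A, include), 8 (not in A, include), 9 (in A, exclude), 10 (not in A, include), 11 (in A, exclude), 12 (in A, exclude), 13 (in A, exclude), 14 (in A, exclude)
A' = {1, 5, 6, 7, 8, 10}

{1, 5, 6, 7, 8, 10}


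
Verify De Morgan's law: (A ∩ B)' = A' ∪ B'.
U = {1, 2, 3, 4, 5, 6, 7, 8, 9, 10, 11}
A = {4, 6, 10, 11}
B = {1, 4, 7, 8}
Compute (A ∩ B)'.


U = {1, 2, 3, 4, 5, 6, 7, 8, 9, 10, 11}
A = {4, 6, 10, 11}, B = {1, 4, 7, 8}
A ∩ B = {4}
(A ∩ B)' = U \ (A ∩ B) = {1, 2, 3, 5, 6, 7, 8, 9, 10, 11}
Verification via A' ∪ B': A' = {1, 2, 3, 5, 7, 8, 9}, B' = {2, 3, 5, 6, 9, 10, 11}
A' ∪ B' = {1, 2, 3, 5, 6, 7, 8, 9, 10, 11} ✓

{1, 2, 3, 5, 6, 7, 8, 9, 10, 11}


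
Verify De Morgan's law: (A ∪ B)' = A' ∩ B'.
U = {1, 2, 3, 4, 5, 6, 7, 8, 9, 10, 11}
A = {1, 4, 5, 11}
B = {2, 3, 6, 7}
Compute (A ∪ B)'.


U = {1, 2, 3, 4, 5, 6, 7, 8, 9, 10, 11}
A = {1, 4, 5, 11}, B = {2, 3, 6, 7}
A ∪ B = {1, 2, 3, 4, 5, 6, 7, 11}
(A ∪ B)' = U \ (A ∪ B) = {8, 9, 10}
Verification via A' ∩ B': A' = {2, 3, 6, 7, 8, 9, 10}, B' = {1, 4, 5, 8, 9, 10, 11}
A' ∩ B' = {8, 9, 10} ✓

{8, 9, 10}


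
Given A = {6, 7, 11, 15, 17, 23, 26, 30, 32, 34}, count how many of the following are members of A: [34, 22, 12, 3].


Set A = {6, 7, 11, 15, 17, 23, 26, 30, 32, 34}
Candidates: [34, 22, 12, 3]
Check each candidate:
34 ∈ A, 22 ∉ A, 12 ∉ A, 3 ∉ A
Count of candidates in A: 1

1


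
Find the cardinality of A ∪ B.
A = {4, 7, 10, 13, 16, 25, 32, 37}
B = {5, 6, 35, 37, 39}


Set A = {4, 7, 10, 13, 16, 25, 32, 37}, |A| = 8
Set B = {5, 6, 35, 37, 39}, |B| = 5
A ∩ B = {37}, |A ∩ B| = 1
|A ∪ B| = |A| + |B| - |A ∩ B| = 8 + 5 - 1 = 12

12


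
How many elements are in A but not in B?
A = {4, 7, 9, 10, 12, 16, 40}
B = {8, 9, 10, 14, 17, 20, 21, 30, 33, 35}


Set A = {4, 7, 9, 10, 12, 16, 40}
Set B = {8, 9, 10, 14, 17, 20, 21, 30, 33, 35}
A \ B = {4, 7, 12, 16, 40}
|A \ B| = 5

5


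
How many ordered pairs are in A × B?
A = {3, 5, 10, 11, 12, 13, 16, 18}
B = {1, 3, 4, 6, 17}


Set A = {3, 5, 10, 11, 12, 13, 16, 18} has 8 elements.
Set B = {1, 3, 4, 6, 17} has 5 elements.
|A × B| = |A| × |B| = 8 × 5 = 40

40


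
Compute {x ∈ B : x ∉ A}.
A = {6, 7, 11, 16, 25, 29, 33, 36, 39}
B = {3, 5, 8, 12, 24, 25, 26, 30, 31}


Set A = {6, 7, 11, 16, 25, 29, 33, 36, 39}
Set B = {3, 5, 8, 12, 24, 25, 26, 30, 31}
Check each element of B against A:
3 ∉ A (include), 5 ∉ A (include), 8 ∉ A (include), 12 ∉ A (include), 24 ∉ A (include), 25 ∈ A, 26 ∉ A (include), 30 ∉ A (include), 31 ∉ A (include)
Elements of B not in A: {3, 5, 8, 12, 24, 26, 30, 31}

{3, 5, 8, 12, 24, 26, 30, 31}


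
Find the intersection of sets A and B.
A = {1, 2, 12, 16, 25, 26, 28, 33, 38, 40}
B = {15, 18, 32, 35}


Set A = {1, 2, 12, 16, 25, 26, 28, 33, 38, 40}
Set B = {15, 18, 32, 35}
A ∩ B includes only elements in both sets.
Check each element of A against B:
1 ✗, 2 ✗, 12 ✗, 16 ✗, 25 ✗, 26 ✗, 28 ✗, 33 ✗, 38 ✗, 40 ✗
A ∩ B = {}

{}


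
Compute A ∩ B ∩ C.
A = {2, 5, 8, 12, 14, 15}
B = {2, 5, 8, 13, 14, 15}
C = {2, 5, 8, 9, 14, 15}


Set A = {2, 5, 8, 12, 14, 15}
Set B = {2, 5, 8, 13, 14, 15}
Set C = {2, 5, 8, 9, 14, 15}
First, A ∩ B = {2, 5, 8, 14, 15}
Then, (A ∩ B) ∩ C = {2, 5, 8, 14, 15}

{2, 5, 8, 14, 15}


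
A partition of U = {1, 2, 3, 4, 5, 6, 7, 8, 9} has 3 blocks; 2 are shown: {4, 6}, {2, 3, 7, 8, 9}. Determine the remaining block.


U = {1, 2, 3, 4, 5, 6, 7, 8, 9}
Shown blocks: {4, 6}, {2, 3, 7, 8, 9}
A partition's blocks are pairwise disjoint and cover U, so the missing block = U \ (union of shown blocks).
Union of shown blocks: {2, 3, 4, 6, 7, 8, 9}
Missing block = U \ (union) = {1, 5}

{1, 5}


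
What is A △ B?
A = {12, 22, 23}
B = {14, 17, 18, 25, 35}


Set A = {12, 22, 23}
Set B = {14, 17, 18, 25, 35}
A △ B = (A \ B) ∪ (B \ A)
Elements in A but not B: {12, 22, 23}
Elements in B but not A: {14, 17, 18, 25, 35}
A △ B = {12, 14, 17, 18, 22, 23, 25, 35}

{12, 14, 17, 18, 22, 23, 25, 35}


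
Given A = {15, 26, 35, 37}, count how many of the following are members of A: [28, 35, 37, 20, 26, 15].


Set A = {15, 26, 35, 37}
Candidates: [28, 35, 37, 20, 26, 15]
Check each candidate:
28 ∉ A, 35 ∈ A, 37 ∈ A, 20 ∉ A, 26 ∈ A, 15 ∈ A
Count of candidates in A: 4

4


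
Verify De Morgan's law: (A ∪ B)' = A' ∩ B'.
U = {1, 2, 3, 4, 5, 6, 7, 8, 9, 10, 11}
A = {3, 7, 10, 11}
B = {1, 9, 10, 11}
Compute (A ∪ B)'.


U = {1, 2, 3, 4, 5, 6, 7, 8, 9, 10, 11}
A = {3, 7, 10, 11}, B = {1, 9, 10, 11}
A ∪ B = {1, 3, 7, 9, 10, 11}
(A ∪ B)' = U \ (A ∪ B) = {2, 4, 5, 6, 8}
Verification via A' ∩ B': A' = {1, 2, 4, 5, 6, 8, 9}, B' = {2, 3, 4, 5, 6, 7, 8}
A' ∩ B' = {2, 4, 5, 6, 8} ✓

{2, 4, 5, 6, 8}


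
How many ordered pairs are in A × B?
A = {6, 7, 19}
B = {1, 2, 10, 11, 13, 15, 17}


Set A = {6, 7, 19} has 3 elements.
Set B = {1, 2, 10, 11, 13, 15, 17} has 7 elements.
|A × B| = |A| × |B| = 3 × 7 = 21

21


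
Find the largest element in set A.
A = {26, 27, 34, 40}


Set A = {26, 27, 34, 40}
Elements in ascending order: 26, 27, 34, 40
The largest element is 40.

40


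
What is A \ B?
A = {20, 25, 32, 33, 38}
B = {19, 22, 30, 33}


Set A = {20, 25, 32, 33, 38}
Set B = {19, 22, 30, 33}
A \ B includes elements in A that are not in B.
Check each element of A:
20 (not in B, keep), 25 (not in B, keep), 32 (not in B, keep), 33 (in B, remove), 38 (not in B, keep)
A \ B = {20, 25, 32, 38}

{20, 25, 32, 38}


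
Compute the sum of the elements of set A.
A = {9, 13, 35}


Set A = {9, 13, 35}
Sum = 9 + 13 + 35 = 57

57


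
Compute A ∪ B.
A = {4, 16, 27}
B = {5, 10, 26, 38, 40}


Set A = {4, 16, 27}
Set B = {5, 10, 26, 38, 40}
A ∪ B includes all elements in either set.
Elements from A: {4, 16, 27}
Elements from B not already included: {5, 10, 26, 38, 40}
A ∪ B = {4, 5, 10, 16, 26, 27, 38, 40}

{4, 5, 10, 16, 26, 27, 38, 40}


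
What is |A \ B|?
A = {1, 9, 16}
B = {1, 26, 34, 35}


Set A = {1, 9, 16}
Set B = {1, 26, 34, 35}
A \ B = {9, 16}
|A \ B| = 2

2


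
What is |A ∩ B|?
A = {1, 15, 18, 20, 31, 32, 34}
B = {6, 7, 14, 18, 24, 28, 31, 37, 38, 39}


Set A = {1, 15, 18, 20, 31, 32, 34}
Set B = {6, 7, 14, 18, 24, 28, 31, 37, 38, 39}
A ∩ B = {18, 31}
|A ∩ B| = 2

2


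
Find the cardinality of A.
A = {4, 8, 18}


Set A = {4, 8, 18}
Listing elements: 4, 8, 18
Counting: 3 elements
|A| = 3

3


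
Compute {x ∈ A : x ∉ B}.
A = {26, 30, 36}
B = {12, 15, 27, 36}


Set A = {26, 30, 36}
Set B = {12, 15, 27, 36}
Check each element of A against B:
26 ∉ B (include), 30 ∉ B (include), 36 ∈ B
Elements of A not in B: {26, 30}

{26, 30}


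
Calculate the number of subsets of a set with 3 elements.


The set has 3 elements.
The power set contains all possible subsets.
|P(A)| = 2^|A| = 2^3 = 8

8


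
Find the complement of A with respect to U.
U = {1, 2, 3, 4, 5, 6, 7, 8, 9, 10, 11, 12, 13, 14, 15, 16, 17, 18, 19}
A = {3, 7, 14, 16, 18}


Universal set U = {1, 2, 3, 4, 5, 6, 7, 8, 9, 10, 11, 12, 13, 14, 15, 16, 17, 18, 19}
Set A = {3, 7, 14, 16, 18}
A' = U \ A = elements in U but not in A
Checking each element of U:
1 (not in A, include), 2 (not in A, include), 3 (in A, exclude), 4 (not in A, include), 5 (not in A, include), 6 (not in A, include), 7 (in A, exclude), 8 (not in A, include), 9 (not in A, include), 10 (not in A, include), 11 (not in A, include), 12 (not in A, include), 13 (not in A, include), 14 (in A, exclude), 15 (not in A, include), 16 (in A, exclude), 17 (not in A, include), 18 (in A, exclude), 19 (not in A, include)
A' = {1, 2, 4, 5, 6, 8, 9, 10, 11, 12, 13, 15, 17, 19}

{1, 2, 4, 5, 6, 8, 9, 10, 11, 12, 13, 15, 17, 19}


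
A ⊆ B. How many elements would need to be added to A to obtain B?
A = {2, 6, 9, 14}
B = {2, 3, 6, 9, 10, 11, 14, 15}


Set A = {2, 6, 9, 14}, |A| = 4
Set B = {2, 3, 6, 9, 10, 11, 14, 15}, |B| = 8
Since A ⊆ B: B \ A = {3, 10, 11, 15}
|B| - |A| = 8 - 4 = 4

4


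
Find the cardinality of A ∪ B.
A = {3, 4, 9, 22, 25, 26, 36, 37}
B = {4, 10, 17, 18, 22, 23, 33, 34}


Set A = {3, 4, 9, 22, 25, 26, 36, 37}, |A| = 8
Set B = {4, 10, 17, 18, 22, 23, 33, 34}, |B| = 8
A ∩ B = {4, 22}, |A ∩ B| = 2
|A ∪ B| = |A| + |B| - |A ∩ B| = 8 + 8 - 2 = 14

14


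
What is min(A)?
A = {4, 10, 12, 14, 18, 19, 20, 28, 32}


Set A = {4, 10, 12, 14, 18, 19, 20, 28, 32}
Elements in ascending order: 4, 10, 12, 14, 18, 19, 20, 28, 32
The smallest element is 4.

4


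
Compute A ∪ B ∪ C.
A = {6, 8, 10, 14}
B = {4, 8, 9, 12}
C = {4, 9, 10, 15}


Set A = {6, 8, 10, 14}
Set B = {4, 8, 9, 12}
Set C = {4, 9, 10, 15}
First, A ∪ B = {4, 6, 8, 9, 10, 12, 14}
Then, (A ∪ B) ∪ C = {4, 6, 8, 9, 10, 12, 14, 15}

{4, 6, 8, 9, 10, 12, 14, 15}


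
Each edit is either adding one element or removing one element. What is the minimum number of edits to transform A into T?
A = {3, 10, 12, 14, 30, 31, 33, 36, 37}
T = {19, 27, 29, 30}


Set A = {3, 10, 12, 14, 30, 31, 33, 36, 37}
Set T = {19, 27, 29, 30}
Elements to remove from A (in A, not in T): {3, 10, 12, 14, 31, 33, 36, 37} → 8 removals
Elements to add to A (in T, not in A): {19, 27, 29} → 3 additions
Total edits = 8 + 3 = 11

11


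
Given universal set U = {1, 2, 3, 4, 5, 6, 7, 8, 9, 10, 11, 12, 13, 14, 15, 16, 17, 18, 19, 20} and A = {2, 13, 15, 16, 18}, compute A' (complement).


Universal set U = {1, 2, 3, 4, 5, 6, 7, 8, 9, 10, 11, 12, 13, 14, 15, 16, 17, 18, 19, 20}
Set A = {2, 13, 15, 16, 18}
A' = U \ A = elements in U but not in A
Checking each element of U:
1 (not in A, include), 2 (in A, exclude), 3 (not in A, include), 4 (not in A, include), 5 (not in A, include), 6 (not in A, include), 7 (not in A, include), 8 (not in A, include), 9 (not in A, include), 10 (not in A, include), 11 (not in A, include), 12 (not in A, include), 13 (in A, exclude), 14 (not in A, include), 15 (in A, exclude), 16 (in A, exclude), 17 (not in A, include), 18 (in A, exclude), 19 (not in A, include), 20 (not in A, include)
A' = {1, 3, 4, 5, 6, 7, 8, 9, 10, 11, 12, 14, 17, 19, 20}

{1, 3, 4, 5, 6, 7, 8, 9, 10, 11, 12, 14, 17, 19, 20}


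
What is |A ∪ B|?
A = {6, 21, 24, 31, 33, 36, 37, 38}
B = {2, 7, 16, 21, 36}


Set A = {6, 21, 24, 31, 33, 36, 37, 38}, |A| = 8
Set B = {2, 7, 16, 21, 36}, |B| = 5
A ∩ B = {21, 36}, |A ∩ B| = 2
|A ∪ B| = |A| + |B| - |A ∩ B| = 8 + 5 - 2 = 11

11


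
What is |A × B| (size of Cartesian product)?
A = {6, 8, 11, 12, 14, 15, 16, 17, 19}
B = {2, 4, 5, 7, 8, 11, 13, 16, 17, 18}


Set A = {6, 8, 11, 12, 14, 15, 16, 17, 19} has 9 elements.
Set B = {2, 4, 5, 7, 8, 11, 13, 16, 17, 18} has 10 elements.
|A × B| = |A| × |B| = 9 × 10 = 90

90


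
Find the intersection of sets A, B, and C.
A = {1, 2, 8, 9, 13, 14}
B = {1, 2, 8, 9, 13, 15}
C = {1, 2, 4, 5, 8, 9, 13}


Set A = {1, 2, 8, 9, 13, 14}
Set B = {1, 2, 8, 9, 13, 15}
Set C = {1, 2, 4, 5, 8, 9, 13}
First, A ∩ B = {1, 2, 8, 9, 13}
Then, (A ∩ B) ∩ C = {1, 2, 8, 9, 13}

{1, 2, 8, 9, 13}


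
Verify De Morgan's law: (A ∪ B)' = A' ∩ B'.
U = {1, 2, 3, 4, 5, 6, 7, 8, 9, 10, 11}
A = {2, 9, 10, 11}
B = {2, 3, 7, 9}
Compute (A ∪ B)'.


U = {1, 2, 3, 4, 5, 6, 7, 8, 9, 10, 11}
A = {2, 9, 10, 11}, B = {2, 3, 7, 9}
A ∪ B = {2, 3, 7, 9, 10, 11}
(A ∪ B)' = U \ (A ∪ B) = {1, 4, 5, 6, 8}
Verification via A' ∩ B': A' = {1, 3, 4, 5, 6, 7, 8}, B' = {1, 4, 5, 6, 8, 10, 11}
A' ∩ B' = {1, 4, 5, 6, 8} ✓

{1, 4, 5, 6, 8}


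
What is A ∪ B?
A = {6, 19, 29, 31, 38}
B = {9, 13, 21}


Set A = {6, 19, 29, 31, 38}
Set B = {9, 13, 21}
A ∪ B includes all elements in either set.
Elements from A: {6, 19, 29, 31, 38}
Elements from B not already included: {9, 13, 21}
A ∪ B = {6, 9, 13, 19, 21, 29, 31, 38}

{6, 9, 13, 19, 21, 29, 31, 38}


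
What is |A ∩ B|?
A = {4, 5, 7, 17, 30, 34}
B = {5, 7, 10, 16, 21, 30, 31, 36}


Set A = {4, 5, 7, 17, 30, 34}
Set B = {5, 7, 10, 16, 21, 30, 31, 36}
A ∩ B = {5, 7, 30}
|A ∩ B| = 3

3


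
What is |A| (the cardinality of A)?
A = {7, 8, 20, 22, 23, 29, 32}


Set A = {7, 8, 20, 22, 23, 29, 32}
Listing elements: 7, 8, 20, 22, 23, 29, 32
Counting: 7 elements
|A| = 7

7


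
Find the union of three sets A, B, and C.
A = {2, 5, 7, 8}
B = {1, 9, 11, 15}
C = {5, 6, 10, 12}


Set A = {2, 5, 7, 8}
Set B = {1, 9, 11, 15}
Set C = {5, 6, 10, 12}
First, A ∪ B = {1, 2, 5, 7, 8, 9, 11, 15}
Then, (A ∪ B) ∪ C = {1, 2, 5, 6, 7, 8, 9, 10, 11, 12, 15}

{1, 2, 5, 6, 7, 8, 9, 10, 11, 12, 15}


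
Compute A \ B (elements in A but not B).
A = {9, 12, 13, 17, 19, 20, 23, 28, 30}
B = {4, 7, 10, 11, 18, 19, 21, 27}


Set A = {9, 12, 13, 17, 19, 20, 23, 28, 30}
Set B = {4, 7, 10, 11, 18, 19, 21, 27}
A \ B includes elements in A that are not in B.
Check each element of A:
9 (not in B, keep), 12 (not in B, keep), 13 (not in B, keep), 17 (not in B, keep), 19 (in B, remove), 20 (not in B, keep), 23 (not in B, keep), 28 (not in B, keep), 30 (not in B, keep)
A \ B = {9, 12, 13, 17, 20, 23, 28, 30}

{9, 12, 13, 17, 20, 23, 28, 30}


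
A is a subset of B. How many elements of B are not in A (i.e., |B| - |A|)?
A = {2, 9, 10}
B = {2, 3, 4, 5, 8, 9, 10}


Set A = {2, 9, 10}, |A| = 3
Set B = {2, 3, 4, 5, 8, 9, 10}, |B| = 7
Since A ⊆ B: B \ A = {3, 4, 5, 8}
|B| - |A| = 7 - 3 = 4

4


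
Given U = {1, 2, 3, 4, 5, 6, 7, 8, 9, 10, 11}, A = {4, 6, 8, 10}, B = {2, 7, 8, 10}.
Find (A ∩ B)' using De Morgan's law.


U = {1, 2, 3, 4, 5, 6, 7, 8, 9, 10, 11}
A = {4, 6, 8, 10}, B = {2, 7, 8, 10}
A ∩ B = {8, 10}
(A ∩ B)' = U \ (A ∩ B) = {1, 2, 3, 4, 5, 6, 7, 9, 11}
Verification via A' ∪ B': A' = {1, 2, 3, 5, 7, 9, 11}, B' = {1, 3, 4, 5, 6, 9, 11}
A' ∪ B' = {1, 2, 3, 4, 5, 6, 7, 9, 11} ✓

{1, 2, 3, 4, 5, 6, 7, 9, 11}


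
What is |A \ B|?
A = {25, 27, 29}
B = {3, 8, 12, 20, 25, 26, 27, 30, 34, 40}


Set A = {25, 27, 29}
Set B = {3, 8, 12, 20, 25, 26, 27, 30, 34, 40}
A \ B = {29}
|A \ B| = 1

1


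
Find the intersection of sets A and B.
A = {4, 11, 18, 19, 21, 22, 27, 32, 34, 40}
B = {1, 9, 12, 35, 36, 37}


Set A = {4, 11, 18, 19, 21, 22, 27, 32, 34, 40}
Set B = {1, 9, 12, 35, 36, 37}
A ∩ B includes only elements in both sets.
Check each element of A against B:
4 ✗, 11 ✗, 18 ✗, 19 ✗, 21 ✗, 22 ✗, 27 ✗, 32 ✗, 34 ✗, 40 ✗
A ∩ B = {}

{}


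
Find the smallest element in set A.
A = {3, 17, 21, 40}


Set A = {3, 17, 21, 40}
Elements in ascending order: 3, 17, 21, 40
The smallest element is 3.

3


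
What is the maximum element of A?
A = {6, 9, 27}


Set A = {6, 9, 27}
Elements in ascending order: 6, 9, 27
The largest element is 27.

27


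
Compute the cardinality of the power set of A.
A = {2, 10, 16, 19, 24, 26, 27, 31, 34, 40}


Set A = {2, 10, 16, 19, 24, 26, 27, 31, 34, 40}
|A| = 10
The power set P(A) contains all subsets of A.
|P(A)| = 2^|A| = 2^10 = 1024

1024


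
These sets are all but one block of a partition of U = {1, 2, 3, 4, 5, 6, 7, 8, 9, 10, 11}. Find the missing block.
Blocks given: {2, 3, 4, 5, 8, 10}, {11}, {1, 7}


U = {1, 2, 3, 4, 5, 6, 7, 8, 9, 10, 11}
Shown blocks: {2, 3, 4, 5, 8, 10}, {11}, {1, 7}
A partition's blocks are pairwise disjoint and cover U, so the missing block = U \ (union of shown blocks).
Union of shown blocks: {1, 2, 3, 4, 5, 7, 8, 10, 11}
Missing block = U \ (union) = {6, 9}

{6, 9}


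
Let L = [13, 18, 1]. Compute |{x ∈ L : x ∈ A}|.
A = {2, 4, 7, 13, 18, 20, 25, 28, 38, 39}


Set A = {2, 4, 7, 13, 18, 20, 25, 28, 38, 39}
Candidates: [13, 18, 1]
Check each candidate:
13 ∈ A, 18 ∈ A, 1 ∉ A
Count of candidates in A: 2

2


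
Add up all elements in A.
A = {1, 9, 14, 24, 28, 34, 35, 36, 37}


Set A = {1, 9, 14, 24, 28, 34, 35, 36, 37}
Sum = 1 + 9 + 14 + 24 + 28 + 34 + 35 + 36 + 37 = 218

218


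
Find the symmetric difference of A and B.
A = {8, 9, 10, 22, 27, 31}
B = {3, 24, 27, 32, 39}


Set A = {8, 9, 10, 22, 27, 31}
Set B = {3, 24, 27, 32, 39}
A △ B = (A \ B) ∪ (B \ A)
Elements in A but not B: {8, 9, 10, 22, 31}
Elements in B but not A: {3, 24, 32, 39}
A △ B = {3, 8, 9, 10, 22, 24, 31, 32, 39}

{3, 8, 9, 10, 22, 24, 31, 32, 39}


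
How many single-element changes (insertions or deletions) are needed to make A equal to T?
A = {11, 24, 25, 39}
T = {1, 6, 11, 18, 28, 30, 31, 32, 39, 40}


Set A = {11, 24, 25, 39}
Set T = {1, 6, 11, 18, 28, 30, 31, 32, 39, 40}
Elements to remove from A (in A, not in T): {24, 25} → 2 removals
Elements to add to A (in T, not in A): {1, 6, 18, 28, 30, 31, 32, 40} → 8 additions
Total edits = 2 + 8 = 10

10


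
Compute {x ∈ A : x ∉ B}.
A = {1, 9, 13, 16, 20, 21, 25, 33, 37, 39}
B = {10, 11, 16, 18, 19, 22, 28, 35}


Set A = {1, 9, 13, 16, 20, 21, 25, 33, 37, 39}
Set B = {10, 11, 16, 18, 19, 22, 28, 35}
Check each element of A against B:
1 ∉ B (include), 9 ∉ B (include), 13 ∉ B (include), 16 ∈ B, 20 ∉ B (include), 21 ∉ B (include), 25 ∉ B (include), 33 ∉ B (include), 37 ∉ B (include), 39 ∉ B (include)
Elements of A not in B: {1, 9, 13, 20, 21, 25, 33, 37, 39}

{1, 9, 13, 20, 21, 25, 33, 37, 39}


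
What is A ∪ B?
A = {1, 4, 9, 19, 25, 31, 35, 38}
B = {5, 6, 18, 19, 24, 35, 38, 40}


Set A = {1, 4, 9, 19, 25, 31, 35, 38}
Set B = {5, 6, 18, 19, 24, 35, 38, 40}
A ∪ B includes all elements in either set.
Elements from A: {1, 4, 9, 19, 25, 31, 35, 38}
Elements from B not already included: {5, 6, 18, 24, 40}
A ∪ B = {1, 4, 5, 6, 9, 18, 19, 24, 25, 31, 35, 38, 40}

{1, 4, 5, 6, 9, 18, 19, 24, 25, 31, 35, 38, 40}


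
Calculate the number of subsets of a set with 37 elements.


The set has 37 elements.
The power set contains all possible subsets.
|P(A)| = 2^|A| = 2^37 = 137438953472

137438953472


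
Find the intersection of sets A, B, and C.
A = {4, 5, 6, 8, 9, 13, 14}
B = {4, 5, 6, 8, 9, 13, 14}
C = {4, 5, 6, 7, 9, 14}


Set A = {4, 5, 6, 8, 9, 13, 14}
Set B = {4, 5, 6, 8, 9, 13, 14}
Set C = {4, 5, 6, 7, 9, 14}
First, A ∩ B = {4, 5, 6, 8, 9, 13, 14}
Then, (A ∩ B) ∩ C = {4, 5, 6, 9, 14}

{4, 5, 6, 9, 14}


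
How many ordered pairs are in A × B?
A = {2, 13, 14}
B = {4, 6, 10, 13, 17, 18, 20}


Set A = {2, 13, 14} has 3 elements.
Set B = {4, 6, 10, 13, 17, 18, 20} has 7 elements.
|A × B| = |A| × |B| = 3 × 7 = 21

21


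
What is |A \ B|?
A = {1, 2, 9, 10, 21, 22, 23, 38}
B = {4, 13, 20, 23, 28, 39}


Set A = {1, 2, 9, 10, 21, 22, 23, 38}
Set B = {4, 13, 20, 23, 28, 39}
A \ B = {1, 2, 9, 10, 21, 22, 38}
|A \ B| = 7

7


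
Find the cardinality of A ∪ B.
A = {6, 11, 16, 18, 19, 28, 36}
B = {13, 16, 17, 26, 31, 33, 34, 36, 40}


Set A = {6, 11, 16, 18, 19, 28, 36}, |A| = 7
Set B = {13, 16, 17, 26, 31, 33, 34, 36, 40}, |B| = 9
A ∩ B = {16, 36}, |A ∩ B| = 2
|A ∪ B| = |A| + |B| - |A ∩ B| = 7 + 9 - 2 = 14

14


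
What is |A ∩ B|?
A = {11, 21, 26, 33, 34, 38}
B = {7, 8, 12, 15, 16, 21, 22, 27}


Set A = {11, 21, 26, 33, 34, 38}
Set B = {7, 8, 12, 15, 16, 21, 22, 27}
A ∩ B = {21}
|A ∩ B| = 1

1


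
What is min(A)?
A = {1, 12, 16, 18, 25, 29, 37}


Set A = {1, 12, 16, 18, 25, 29, 37}
Elements in ascending order: 1, 12, 16, 18, 25, 29, 37
The smallest element is 1.

1


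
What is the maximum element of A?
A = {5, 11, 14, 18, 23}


Set A = {5, 11, 14, 18, 23}
Elements in ascending order: 5, 11, 14, 18, 23
The largest element is 23.

23


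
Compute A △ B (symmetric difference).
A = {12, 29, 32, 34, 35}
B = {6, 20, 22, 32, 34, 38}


Set A = {12, 29, 32, 34, 35}
Set B = {6, 20, 22, 32, 34, 38}
A △ B = (A \ B) ∪ (B \ A)
Elements in A but not B: {12, 29, 35}
Elements in B but not A: {6, 20, 22, 38}
A △ B = {6, 12, 20, 22, 29, 35, 38}

{6, 12, 20, 22, 29, 35, 38}


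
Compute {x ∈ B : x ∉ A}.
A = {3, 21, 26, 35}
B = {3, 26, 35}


Set A = {3, 21, 26, 35}
Set B = {3, 26, 35}
Check each element of B against A:
3 ∈ A, 26 ∈ A, 35 ∈ A
Elements of B not in A: {}

{}


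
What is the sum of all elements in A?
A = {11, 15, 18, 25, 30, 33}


Set A = {11, 15, 18, 25, 30, 33}
Sum = 11 + 15 + 18 + 25 + 30 + 33 = 132

132


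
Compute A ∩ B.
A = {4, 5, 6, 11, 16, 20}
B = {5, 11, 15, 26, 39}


Set A = {4, 5, 6, 11, 16, 20}
Set B = {5, 11, 15, 26, 39}
A ∩ B includes only elements in both sets.
Check each element of A against B:
4 ✗, 5 ✓, 6 ✗, 11 ✓, 16 ✗, 20 ✗
A ∩ B = {5, 11}

{5, 11}


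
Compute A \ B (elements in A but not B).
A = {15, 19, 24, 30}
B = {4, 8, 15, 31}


Set A = {15, 19, 24, 30}
Set B = {4, 8, 15, 31}
A \ B includes elements in A that are not in B.
Check each element of A:
15 (in B, remove), 19 (not in B, keep), 24 (not in B, keep), 30 (not in B, keep)
A \ B = {19, 24, 30}

{19, 24, 30}


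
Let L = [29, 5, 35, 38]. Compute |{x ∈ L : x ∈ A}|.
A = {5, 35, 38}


Set A = {5, 35, 38}
Candidates: [29, 5, 35, 38]
Check each candidate:
29 ∉ A, 5 ∈ A, 35 ∈ A, 38 ∈ A
Count of candidates in A: 3

3


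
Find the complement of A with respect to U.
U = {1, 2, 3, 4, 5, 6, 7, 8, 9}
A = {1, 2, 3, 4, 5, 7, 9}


Universal set U = {1, 2, 3, 4, 5, 6, 7, 8, 9}
Set A = {1, 2, 3, 4, 5, 7, 9}
A' = U \ A = elements in U but not in A
Checking each element of U:
1 (in A, exclude), 2 (in A, exclude), 3 (in A, exclude), 4 (in A, exclude), 5 (in A, exclude), 6 (not in A, include), 7 (in A, exclude), 8 (not in A, include), 9 (in A, exclude)
A' = {6, 8}

{6, 8}


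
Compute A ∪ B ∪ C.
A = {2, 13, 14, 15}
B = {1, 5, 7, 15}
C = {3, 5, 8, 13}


Set A = {2, 13, 14, 15}
Set B = {1, 5, 7, 15}
Set C = {3, 5, 8, 13}
First, A ∪ B = {1, 2, 5, 7, 13, 14, 15}
Then, (A ∪ B) ∪ C = {1, 2, 3, 5, 7, 8, 13, 14, 15}

{1, 2, 3, 5, 7, 8, 13, 14, 15}


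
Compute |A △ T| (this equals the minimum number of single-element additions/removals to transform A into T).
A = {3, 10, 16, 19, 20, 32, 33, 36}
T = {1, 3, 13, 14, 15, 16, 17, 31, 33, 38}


Set A = {3, 10, 16, 19, 20, 32, 33, 36}
Set T = {1, 3, 13, 14, 15, 16, 17, 31, 33, 38}
Elements to remove from A (in A, not in T): {10, 19, 20, 32, 36} → 5 removals
Elements to add to A (in T, not in A): {1, 13, 14, 15, 17, 31, 38} → 7 additions
Total edits = 5 + 7 = 12

12


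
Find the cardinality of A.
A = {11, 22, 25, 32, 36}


Set A = {11, 22, 25, 32, 36}
Listing elements: 11, 22, 25, 32, 36
Counting: 5 elements
|A| = 5

5


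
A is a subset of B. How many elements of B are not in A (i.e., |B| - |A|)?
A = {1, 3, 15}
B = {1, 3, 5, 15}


Set A = {1, 3, 15}, |A| = 3
Set B = {1, 3, 5, 15}, |B| = 4
Since A ⊆ B: B \ A = {5}
|B| - |A| = 4 - 3 = 1

1


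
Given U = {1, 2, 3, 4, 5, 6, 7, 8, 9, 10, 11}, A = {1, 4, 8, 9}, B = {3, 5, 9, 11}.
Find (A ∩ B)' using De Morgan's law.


U = {1, 2, 3, 4, 5, 6, 7, 8, 9, 10, 11}
A = {1, 4, 8, 9}, B = {3, 5, 9, 11}
A ∩ B = {9}
(A ∩ B)' = U \ (A ∩ B) = {1, 2, 3, 4, 5, 6, 7, 8, 10, 11}
Verification via A' ∪ B': A' = {2, 3, 5, 6, 7, 10, 11}, B' = {1, 2, 4, 6, 7, 8, 10}
A' ∪ B' = {1, 2, 3, 4, 5, 6, 7, 8, 10, 11} ✓

{1, 2, 3, 4, 5, 6, 7, 8, 10, 11}


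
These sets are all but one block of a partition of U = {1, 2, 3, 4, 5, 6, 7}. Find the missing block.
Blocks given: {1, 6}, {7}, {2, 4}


U = {1, 2, 3, 4, 5, 6, 7}
Shown blocks: {1, 6}, {7}, {2, 4}
A partition's blocks are pairwise disjoint and cover U, so the missing block = U \ (union of shown blocks).
Union of shown blocks: {1, 2, 4, 6, 7}
Missing block = U \ (union) = {3, 5}

{3, 5}


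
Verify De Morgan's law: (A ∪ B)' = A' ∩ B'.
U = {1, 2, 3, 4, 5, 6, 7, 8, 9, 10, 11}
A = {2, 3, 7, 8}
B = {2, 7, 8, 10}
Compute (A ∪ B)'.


U = {1, 2, 3, 4, 5, 6, 7, 8, 9, 10, 11}
A = {2, 3, 7, 8}, B = {2, 7, 8, 10}
A ∪ B = {2, 3, 7, 8, 10}
(A ∪ B)' = U \ (A ∪ B) = {1, 4, 5, 6, 9, 11}
Verification via A' ∩ B': A' = {1, 4, 5, 6, 9, 10, 11}, B' = {1, 3, 4, 5, 6, 9, 11}
A' ∩ B' = {1, 4, 5, 6, 9, 11} ✓

{1, 4, 5, 6, 9, 11}
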